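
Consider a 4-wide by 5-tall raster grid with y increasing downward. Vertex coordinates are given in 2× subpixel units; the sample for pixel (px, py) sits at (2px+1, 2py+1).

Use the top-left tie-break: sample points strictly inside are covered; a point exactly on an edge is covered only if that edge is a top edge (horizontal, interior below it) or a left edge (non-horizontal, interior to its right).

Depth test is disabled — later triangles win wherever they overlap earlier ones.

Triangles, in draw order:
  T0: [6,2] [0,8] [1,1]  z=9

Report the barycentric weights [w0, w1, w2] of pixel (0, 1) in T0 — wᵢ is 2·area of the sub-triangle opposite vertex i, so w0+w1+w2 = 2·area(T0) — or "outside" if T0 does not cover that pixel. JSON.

T0:
  2·area = 36
  edge (6, 2)→(0, 8): d=(-6,6) right/bottom  bias=-1
  edge (0, 8)→(1, 1): d=(1,-7) top-left  bias=+0
  edge (1, 1)→(6, 2): d=(5,1) right/bottom  bias=-1
    (0,0)@(1, 1): e=[36,0,0] → ·  [on edge]
    (3,0)@(7, 1): e=[0,42,-6] → ·  [on edge]
    (0,1)@(1, 3): e=[24,2,10] → #
    (1,1)@(3, 3): e=[12,16,8] → #
    (2,1)@(5, 3): e=[0,30,6] → ·  [on edge]
    (0,2)@(1, 5): e=[12,4,20] → #
    (1,2)@(3, 5): e=[0,18,18] → ·  [on edge]
    (0,3)@(1, 7): e=[0,6,30] → ·  [on edge]
  covered (3 px):
    · · · ·
    # # · ·
    # · · ·
    · · · ·
    · · · ·

Result: [2,10,24]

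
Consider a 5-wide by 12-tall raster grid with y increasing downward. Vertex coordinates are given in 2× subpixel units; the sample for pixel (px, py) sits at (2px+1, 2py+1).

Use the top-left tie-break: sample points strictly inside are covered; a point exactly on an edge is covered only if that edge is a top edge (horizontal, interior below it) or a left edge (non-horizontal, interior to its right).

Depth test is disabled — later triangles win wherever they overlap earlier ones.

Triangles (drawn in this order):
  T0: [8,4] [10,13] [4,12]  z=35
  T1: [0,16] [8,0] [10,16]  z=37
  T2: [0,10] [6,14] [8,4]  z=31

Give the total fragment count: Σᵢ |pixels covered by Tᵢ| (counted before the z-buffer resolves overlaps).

T0:
  2·area = 52
  edge (8, 4)→(10, 13): d=(2,9) right/bottom  bias=-1
  edge (10, 13)→(4, 12): d=(-6,-1) top-left  bias=+0
  edge (4, 12)→(8, 4): d=(4,-8) top-left  bias=+0
    (3,3)@(7, 7): e=[15,33,4] → #
    (4,3)@(9, 7): e=[-3,35,20] → ·
    (3,4)@(7, 9): e=[19,21,12] → #
    (4,4)@(9, 9): e=[1,23,28] → #
    (2,5)@(5, 11): e=[41,7,4] → #
    (2,6)@(5, 13): e=[45,-5,12] → ·
    (3,6)@(7, 13): e=[27,-3,28] → ·
    (4,6)@(9, 13): e=[9,-1,44] → ·
  covered (6 px):
    · · · · ·
    · · · · ·
    · · · · ·
    · · · # ·
    · · · # #
    · · # # #
    · · · · ·
    · · · · ·
    · · · · ·
    · · · · ·
    · · · · ·
    · · · · ·
T1:
  2·area = 160
  edge (0, 16)→(8, 0): d=(8,-16) top-left  bias=+0
  edge (8, 0)→(10, 16): d=(2,16) right/bottom  bias=-1
  edge (10, 16)→(0, 16): d=(-10,0) right/bottom  bias=-1
    (3,1)@(7, 3): e=[8,22,130] → #
    (4,1)@(9, 3): e=[40,-10,130] → ·
    (3,2)@(7, 5): e=[24,26,110] → #
    (4,2)@(9, 5): e=[56,-6,110] → ·
    (2,3)@(5, 7): e=[8,62,90] → #
    (4,3)@(9, 7): e=[72,-2,90] → ·
    (2,4)@(5, 9): e=[24,66,70] → #
    (4,4)@(9, 9): e=[88,2,70] → #
    (1,5)@(3, 11): e=[8,102,50] → #
    (1,6)@(3, 13): e=[24,106,30] → #
    (0,7)@(1, 15): e=[8,142,10] → #
    (0,8)@(1, 17): e=[24,146,-10] → ·
  covered (20 px):
    · · · · ·
    · · · # ·
    · · · # ·
    · · # # ·
    · · # # #
    · # # # #
    · # # # #
    # # # # #
    · · · · ·
    · · · · ·
    · · · · ·
    · · · · ·
T2:
  2·area = 68  (B↔C swapped to make it positive)
  edge (0, 10)→(8, 4): d=(8,-6) top-left  bias=+0
  edge (8, 4)→(6, 14): d=(-2,10) right/bottom  bias=-1
  edge (6, 14)→(0, 10): d=(-6,-4) top-left  bias=+0
    (3,2)@(7, 5): e=[2,8,58] → #
    (4,2)@(9, 5): e=[14,-12,66] → ·
    (2,3)@(5, 7): e=[6,24,38] → #
    (4,3)@(9, 7): e=[30,-16,54] → ·
    (1,4)@(3, 9): e=[10,40,18] → #
    (3,4)@(7, 9): e=[34,0,34] → ·  [on edge]
    (1,5)@(3, 11): e=[26,36,6] → #
    (3,5)@(7, 11): e=[50,-4,22] → ·
    (1,6)@(3, 13): e=[42,32,-6] → ·
    (2,6)@(5, 13): e=[54,12,2] → #
    (3,6)@(7, 13): e=[66,-8,10] → ·
    (2,7)@(5, 15): e=[70,8,-10] → ·
    (2,9)@(5, 19): e=[102,0,-34] → ·  [on edge]
  covered (8 px):
    · · · · ·
    · · · · ·
    · · · # ·
    · · # # ·
    · # # · ·
    · # # · ·
    · · # · ·
    · · · · ·
    · · · · ·
    · · · · ·
    · · · · ·
    · · · · ·

Answer: 34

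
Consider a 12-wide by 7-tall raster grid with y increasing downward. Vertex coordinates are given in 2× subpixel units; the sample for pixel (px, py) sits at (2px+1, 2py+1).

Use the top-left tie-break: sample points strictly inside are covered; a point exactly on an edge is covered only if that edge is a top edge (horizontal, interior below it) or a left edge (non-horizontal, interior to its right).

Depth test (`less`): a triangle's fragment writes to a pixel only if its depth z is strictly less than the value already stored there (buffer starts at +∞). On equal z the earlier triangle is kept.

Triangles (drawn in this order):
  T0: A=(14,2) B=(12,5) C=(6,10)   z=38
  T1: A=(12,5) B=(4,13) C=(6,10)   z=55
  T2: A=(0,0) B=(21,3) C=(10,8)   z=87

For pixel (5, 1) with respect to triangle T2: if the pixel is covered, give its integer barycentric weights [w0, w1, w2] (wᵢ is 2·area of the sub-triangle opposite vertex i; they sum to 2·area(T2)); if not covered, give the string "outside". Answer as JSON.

T0:
  2·area = 8
  edge (14, 2)→(12, 5): d=(-2,3) right/bottom  bias=-1
  edge (12, 5)→(6, 10): d=(-6,5) right/bottom  bias=-1
  edge (6, 10)→(14, 2): d=(8,-8) top-left  bias=+0
    (7,0)@(15, 1): e=[-1,9,0] → ·  [on edge]
    (6,1)@(13, 3): e=[1,7,0] → █  [on edge]
    (7,1)@(15, 3): e=[-5,-3,16] → ·
    (5,2)@(11, 5): e=[3,5,0] → █  [on edge]
    (6,2)@(13, 5): e=[-3,-5,16] → ·
    (4,3)@(9, 7): e=[5,3,0] → █  [on edge]
    (5,3)@(11, 7): e=[-1,-7,16] → ·
    (3,4)@(7, 9): e=[7,1,0] → █  [on edge]
    (4,4)@(9, 9): e=[1,-9,16] → ·
    (2,5)@(5, 11): e=[9,-1,0] → ·  [on edge]
    (3,5)@(7, 11): e=[3,-11,16] → ·
    (1,6)@(3, 13): e=[11,-3,0] → ·  [on edge]
  covered (4 px):
    · · · · · · · · · · · ·
    · · · · · · █ · · · · ·
    · · · · · █ · · · · · ·
    · · · · █ · · · · · · ·
    · · · █ · · · · · · · ·
    · · · · · · · · · · · ·
    · · · · · · · · · · · ·
T1:
  2·area = 8
  edge (12, 5)→(4, 13): d=(-8,8) right/bottom  bias=-1
  edge (4, 13)→(6, 10): d=(2,-3) top-left  bias=+0
  edge (6, 10)→(12, 5): d=(6,-5) top-left  bias=+0
  covered (0 px):
    · · · · · · · · · · · ·
    · · · · · · · · · · · ·
    · · · · · · · · · · · ·
    · · · · · · · · · · · ·
    · · · · · · · · · · · ·
    · · · · · · · · · · · ·
    · · · · · · · · · · · ·
T2:
  2·area = 138
  edge (0, 0)→(21, 3): d=(21,3) right/bottom  bias=-1
  edge (21, 3)→(10, 8): d=(-11,5) right/bottom  bias=-1
  edge (10, 8)→(0, 0): d=(-10,-8) top-left  bias=+0
    (1,0)@(3, 1): e=[12,112,14] → █
    (2,0)@(5, 1): e=[6,102,30] → █
    (3,0)@(7, 1): e=[0,92,46] → ·  [on edge]
    (1,1)@(3, 3): e=[54,90,-6] → ·
    (2,1)@(5, 3): e=[48,80,10] → █
    (3,1)@(7, 3): e=[42,70,26] → █
    (4,1)@(9, 3): e=[36,60,42] → █
    (5,1)@(11, 3): e=[30,50,58] → █
    (6,1)@(13, 3): e=[24,40,74] → █
    (7,1)@(15, 3): e=[18,30,90] → █
    (8,1)@(17, 3): e=[12,20,106] → █
    (9,1)@(19, 3): e=[6,10,122] → █
    (10,1)@(21, 3): e=[0,0,138] → ·  [on edge]
  covered (17 px):
    · █ █ · · · · · · · · ·
    · · █ █ █ █ █ █ █ █ · ·
    · · · █ █ █ █ █ · · · ·
    · · · · █ █ · · · · · ·
    · · · · · · · · · · · ·
    · · · · · · · · · · · ·
    · · · · · · · · · · · ·

Final: [50,58,30]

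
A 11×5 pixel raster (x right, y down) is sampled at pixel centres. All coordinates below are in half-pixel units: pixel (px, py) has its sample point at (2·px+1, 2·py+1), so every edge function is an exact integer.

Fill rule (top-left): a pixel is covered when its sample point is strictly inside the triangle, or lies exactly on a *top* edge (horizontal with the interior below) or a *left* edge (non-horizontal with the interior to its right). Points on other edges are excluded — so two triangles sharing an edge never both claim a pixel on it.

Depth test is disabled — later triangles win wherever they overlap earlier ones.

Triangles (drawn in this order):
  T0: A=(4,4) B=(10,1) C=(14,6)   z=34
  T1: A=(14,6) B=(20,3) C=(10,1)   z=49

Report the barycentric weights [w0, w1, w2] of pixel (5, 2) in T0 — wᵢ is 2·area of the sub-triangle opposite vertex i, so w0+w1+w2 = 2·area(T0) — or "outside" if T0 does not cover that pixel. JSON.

T0:
  2·area = 42
  edge (4, 4)→(10, 1): d=(6,-3) top-left  bias=+0
  edge (10, 1)→(14, 6): d=(4,5) right/bottom  bias=-1
  edge (14, 6)→(4, 4): d=(-10,-2) top-left  bias=+0
    (3,1)@(7, 3): e=[3,23,16] → █
    (4,1)@(9, 3): e=[9,13,20] → █
    (5,1)@(11, 3): e=[15,3,24] → █
    (6,1)@(13, 3): e=[21,-7,28] → ·
    (3,2)@(7, 5): e=[15,31,-4] → ·
    (4,2)@(9, 5): e=[21,21,0] → █  [on edge]
    (6,2)@(13, 5): e=[33,1,8] → █
    (7,2)@(15, 5): e=[39,-9,12] → ·
    (4,3)@(9, 7): e=[33,29,-20] → ·
    (5,3)@(11, 7): e=[39,19,-16] → ·
    (6,3)@(13, 7): e=[45,9,-12] → ·
    (9,3)@(19, 7): e=[63,-21,0] → ·  [on edge]
  covered (6 px):
    · · · · · · · · · · ·
    · · · █ █ █ · · · · ·
    · · · · █ █ █ · · · ·
    · · · · · · · · · · ·
    · · · · · · · · · · ·
T1:
  2·area = 42  (B↔C swapped to make it positive)
  edge (14, 6)→(10, 1): d=(-4,-5) top-left  bias=+0
  edge (10, 1)→(20, 3): d=(10,2) right/bottom  bias=-1
  edge (20, 3)→(14, 6): d=(-6,3) right/bottom  bias=-1
    (6,1)@(13, 3): e=[7,14,21] → █
    (7,1)@(15, 3): e=[17,10,15] → █
    (8,1)@(17, 3): e=[27,6,9] → █
    (9,1)@(19, 3): e=[37,2,3] → █
    (10,1)@(21, 3): e=[47,-2,-3] → ·
    (6,2)@(13, 5): e=[-1,34,9] → ·
    (7,2)@(15, 5): e=[9,30,3] → █
    (8,2)@(17, 5): e=[19,26,-3] → ·
    (9,2)@(19, 5): e=[29,22,-9] → ·
    (7,3)@(15, 7): e=[1,50,-9] → ·
  covered (5 px):
    · · · · · · · · · · ·
    · · · · · · █ █ █ █ ·
    · · · · · · · █ · · ·
    · · · · · · · · · · ·
    · · · · · · · · · · ·

Result: [11,4,27]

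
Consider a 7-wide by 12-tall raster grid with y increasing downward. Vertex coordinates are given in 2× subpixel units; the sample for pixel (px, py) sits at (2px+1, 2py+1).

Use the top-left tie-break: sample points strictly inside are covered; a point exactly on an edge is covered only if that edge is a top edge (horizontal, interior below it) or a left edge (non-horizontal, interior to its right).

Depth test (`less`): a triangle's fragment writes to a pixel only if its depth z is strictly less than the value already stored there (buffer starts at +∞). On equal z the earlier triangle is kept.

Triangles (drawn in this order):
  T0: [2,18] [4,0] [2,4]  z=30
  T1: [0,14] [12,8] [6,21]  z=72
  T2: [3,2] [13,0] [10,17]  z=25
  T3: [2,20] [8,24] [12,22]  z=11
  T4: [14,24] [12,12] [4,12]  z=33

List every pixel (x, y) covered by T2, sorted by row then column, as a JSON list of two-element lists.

T0:
  2·area = 28  (B↔C swapped to make it positive)
  edge (2, 18)→(2, 4): d=(0,-14) top-left  bias=+0
  edge (2, 4)→(4, 0): d=(2,-4) top-left  bias=+0
  edge (4, 0)→(2, 18): d=(-2,18) right/bottom  bias=-1
    (1,1)@(3, 3): e=[14,2,12] → X
    (2,1)@(5, 3): e=[42,10,-24] → .
    (1,2)@(3, 5): e=[14,6,8] → X
    (2,2)@(5, 5): e=[42,14,-28] → .
    (1,3)@(3, 7): e=[14,10,4] → X
    (2,3)@(5, 7): e=[42,18,-32] → .
    (1,4)@(3, 9): e=[14,14,0] → .  [on edge]
  covered (3 px):
    . . . . . . .
    . X . . . . .
    . X . . . . .
    . X . . . . .
    . . . . . . .
    . . . . . . .
    . . . . . . .
    . . . . . . .
    . . . . . . .
    . . . . . . .
    . . . . . . .
    . . . . . . .
T1:
  2·area = 120
  edge (0, 14)→(12, 8): d=(12,-6) top-left  bias=+0
  edge (12, 8)→(6, 21): d=(-6,13) right/bottom  bias=-1
  edge (6, 21)→(0, 14): d=(-6,-7) top-left  bias=+0
    (5,4)@(11, 9): e=[6,7,107] → X
    (6,4)@(13, 9): e=[18,-19,121] → .
    (3,5)@(7, 11): e=[6,47,67] → X
    (4,5)@(9, 11): e=[18,21,81] → X
    (5,5)@(11, 11): e=[30,-5,95] → .
    (1,6)@(3, 13): e=[6,87,27] → X
    (2,6)@(5, 13): e=[18,61,41] → X
    (5,6)@(11, 13): e=[54,-17,83] → .
    (0,7)@(1, 15): e=[18,101,1] → X
    (4,7)@(9, 15): e=[66,-3,57] → .
    (0,8)@(1, 17): e=[42,89,-11] → .
    (1,8)@(3, 17): e=[54,63,3] → X
  covered (15 px):
    . . . . . . .
    . . . . . . .
    . . . . . . .
    . . . . . . .
    . . . . . X .
    . . . X X . .
    . X X X X . .
    X X X X . . .
    . X X X . . .
    . . X . . . .
    . . . . . . .
    . . . . . . .
T2:
  2·area = 164
  edge (3, 2)→(13, 0): d=(10,-2) top-left  bias=+0
  edge (13, 0)→(10, 17): d=(-3,17) right/bottom  bias=-1
  edge (10, 17)→(3, 2): d=(-7,-15) top-left  bias=+0
    (4,0)@(9, 1): e=[2,65,97] → X
    (5,0)@(11, 1): e=[6,31,127] → X
    (6,0)@(13, 1): e=[10,-3,157] → .
    (2,1)@(5, 3): e=[14,127,23] → X
    (3,1)@(7, 3): e=[18,93,53] → X
    (6,1)@(13, 3): e=[30,-9,143] → .
    (2,2)@(5, 5): e=[34,121,9] → X
    (6,2)@(13, 5): e=[50,-15,129] → .
    (2,3)@(5, 7): e=[54,115,-5] → .
    (3,3)@(7, 7): e=[58,81,25] → X
    (6,3)@(13, 7): e=[70,-21,115] → .
    (3,4)@(7, 9): e=[78,75,11] → X
  covered (19 px):
    . . . . X X .
    . . X X X X .
    . . X X X X .
    . . . X X X .
    . . . X X X .
    . . . . X X .
    . . . . X . .
    . . . . . . .
    . . . . . . .
    . . . . . . .
    . . . . . . .
    . . . . . . .
T3:
  2·area = 28  (B↔C swapped to make it positive)
  edge (2, 20)→(12, 22): d=(10,2) right/bottom  bias=-1
  edge (12, 22)→(8, 24): d=(-4,2) right/bottom  bias=-1
  edge (8, 24)→(2, 20): d=(-6,-4) top-left  bias=+0
    (2,10)@(5, 21): e=[4,18,6] → X
    (3,10)@(7, 21): e=[0,14,14] → .  [on edge]
    (2,11)@(5, 23): e=[24,10,-6] → .
    (3,11)@(7, 23): e=[20,6,2] → X
    (4,11)@(9, 23): e=[16,2,10] → X
    (5,11)@(11, 23): e=[12,-2,18] → .
  covered (3 px):
    . . . . . . .
    . . . . . . .
    . . . . . . .
    . . . . . . .
    . . . . . . .
    . . . . . . .
    . . . . . . .
    . . . . . . .
    . . . . . . .
    . . . . . . .
    . . X . . . .
    . . . X X . .
T4:
  2·area = 96  (B↔C swapped to make it positive)
  edge (14, 24)→(4, 12): d=(-10,-12) top-left  bias=+0
  edge (4, 12)→(12, 12): d=(8,0) top-left  bias=+0
  edge (12, 12)→(14, 24): d=(2,12) right/bottom  bias=-1
    (2,6)@(5, 13): e=[2,8,86] → X
    (3,6)@(7, 13): e=[26,8,62] → X
    (4,6)@(9, 13): e=[50,8,38] → X
    (5,6)@(11, 13): e=[74,8,14] → X
    (6,6)@(13, 13): e=[98,8,-10] → .
    (2,7)@(5, 15): e=[-18,24,90] → .
    (3,7)@(7, 15): e=[6,24,66] → X
    (6,7)@(13, 15): e=[78,24,-6] → .
    (3,8)@(7, 17): e=[-14,40,70] → .
    (4,8)@(9, 17): e=[10,40,46] → X
    (6,8)@(13, 17): e=[58,40,-2] → .
    (4,9)@(9, 19): e=[-10,56,50] → .
  covered (12 px):
    . . . . . . .
    . . . . . . .
    . . . . . . .
    . . . . . . .
    . . . . . . .
    . . . . . . .
    . . X X X X .
    . . . X X X .
    . . . . X X .
    . . . . . X X
    . . . . . . X
    . . . . . . .

Answer: [[4,0],[5,0],[2,1],[3,1],[4,1],[5,1],[2,2],[3,2],[4,2],[5,2],[3,3],[4,3],[5,3],[3,4],[4,4],[5,4],[4,5],[5,5],[4,6]]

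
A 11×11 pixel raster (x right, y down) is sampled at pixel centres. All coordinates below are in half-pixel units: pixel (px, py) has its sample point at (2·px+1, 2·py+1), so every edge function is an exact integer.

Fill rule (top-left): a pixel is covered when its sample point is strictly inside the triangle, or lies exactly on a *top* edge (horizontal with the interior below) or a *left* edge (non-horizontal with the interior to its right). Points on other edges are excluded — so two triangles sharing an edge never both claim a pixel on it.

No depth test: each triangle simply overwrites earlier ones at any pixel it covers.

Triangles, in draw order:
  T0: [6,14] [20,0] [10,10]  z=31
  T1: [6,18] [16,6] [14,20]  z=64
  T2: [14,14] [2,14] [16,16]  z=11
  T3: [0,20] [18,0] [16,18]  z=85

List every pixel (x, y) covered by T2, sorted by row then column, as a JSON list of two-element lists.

T0:
  degenerate (2·area = 0) — covers nothing
T1:
  2·area = 116
  edge (6, 18)→(16, 6): d=(10,-12) top-left  bias=+0
  edge (16, 6)→(14, 20): d=(-2,14) right/bottom  bias=-1
  edge (14, 20)→(6, 18): d=(-8,-2) top-left  bias=+0
    (7,4)@(15, 9): e=[18,8,90] → █
    (8,4)@(17, 9): e=[42,-20,94] → ·
    (6,5)@(13, 11): e=[14,32,70] → █
    (8,5)@(17, 11): e=[62,-24,78] → ·
    (5,6)@(11, 13): e=[10,56,50] → █
    (7,6)@(15, 13): e=[58,0,58] → ·  [on edge]
    (4,7)@(9, 15): e=[6,80,30] → █
    (7,7)@(15, 15): e=[78,-4,42] → ·
    (3,8)@(7, 17): e=[2,104,10] → █
    (7,8)@(15, 17): e=[98,-8,26] → ·
    (3,9)@(7, 19): e=[22,100,-6] → ·
    (4,9)@(9, 19): e=[46,72,-2] → ·
  covered (14 px):
    · · · · · · · · · · ·
    · · · · · · · · · · ·
    · · · · · · · · · · ·
    · · · · · · · · · · ·
    · · · · · · · █ · · ·
    · · · · · · █ █ · · ·
    · · · · · █ █ · · · ·
    · · · · █ █ █ · · · ·
    · · · █ █ █ █ · · · ·
    · · · · · █ █ · · · ·
    · · · · · · · · · · ·
T2:
  2·area = 24  (B↔C swapped to make it positive)
  edge (14, 14)→(16, 16): d=(2,2) right/bottom  bias=-1
  edge (16, 16)→(2, 14): d=(-14,-2) top-left  bias=+0
  edge (2, 14)→(14, 14): d=(12,0) top-left  bias=+0
    (0,0)@(1, 1): e=[0,180,-156] → ·  [on edge]
    (1,1)@(3, 3): e=[0,156,-132] → ·  [on edge]
    (2,2)@(5, 5): e=[0,132,-108] → ·  [on edge]
    (3,3)@(7, 7): e=[0,108,-84] → ·  [on edge]
    (4,4)@(9, 9): e=[0,84,-60] → ·  [on edge]
    (5,5)@(11, 11): e=[0,60,-36] → ·  [on edge]
    (6,6)@(13, 13): e=[0,36,-12] → ·  [on edge]
    (4,7)@(9, 15): e=[12,0,12] → █  [on edge]
    (5,7)@(11, 15): e=[8,4,12] → █
    (6,7)@(13, 15): e=[4,8,12] → █
    (7,7)@(15, 15): e=[0,12,12] → ·  [on edge]
    (4,8)@(9, 17): e=[16,-28,36] → ·
    (8,8)@(17, 17): e=[0,-12,36] → ·  [on edge]
    (9,9)@(19, 19): e=[0,-36,60] → ·  [on edge]
    (10,10)@(21, 21): e=[0,-60,84] → ·  [on edge]
  covered (3 px):
    · · · · · · · · · · ·
    · · · · · · · · · · ·
    · · · · · · · · · · ·
    · · · · · · · · · · ·
    · · · · · · · · · · ·
    · · · · · · · · · · ·
    · · · · · · · · · · ·
    · · · · █ █ █ · · · ·
    · · · · · · · · · · ·
    · · · · · · · · · · ·
    · · · · · · · · · · ·
T3:
  2·area = 284
  edge (0, 20)→(18, 0): d=(18,-20) top-left  bias=+0
  edge (18, 0)→(16, 18): d=(-2,18) right/bottom  bias=-1
  edge (16, 18)→(0, 20): d=(-16,2) right/bottom  bias=-1
    (8,1)@(17, 3): e=[34,12,238] → █
    (9,1)@(19, 3): e=[74,-24,234] → ·
    (7,2)@(15, 5): e=[30,44,210] → █
    (9,2)@(19, 5): e=[110,-28,202] → ·
    (6,3)@(13, 7): e=[26,76,182] → █
    (9,3)@(19, 7): e=[146,-32,170] → ·
    (5,4)@(11, 9): e=[22,108,154] → █
    (8,4)@(17, 9): e=[142,0,142] → ·  [on edge]
    (4,5)@(9, 11): e=[18,140,126] → █
    (8,5)@(17, 11): e=[178,-4,110] → ·
    (3,6)@(7, 13): e=[14,172,98] → █
    (8,6)@(17, 13): e=[214,-8,78] → ·
  covered (35 px):
    · · · · · · · · · · ·
    · · · · · · · · █ · ·
    · · · · · · · █ █ · ·
    · · · · · · █ █ █ · ·
    · · · · · █ █ █ · · ·
    · · · · █ █ █ █ · · ·
    · · · █ █ █ █ █ · · ·
    · · █ █ █ █ █ █ · · ·
    · █ █ █ █ █ █ █ · · ·
    █ █ █ █ · · · · · · ·
    · · · · · · · · · · ·

Result: [[4,7],[5,7],[6,7]]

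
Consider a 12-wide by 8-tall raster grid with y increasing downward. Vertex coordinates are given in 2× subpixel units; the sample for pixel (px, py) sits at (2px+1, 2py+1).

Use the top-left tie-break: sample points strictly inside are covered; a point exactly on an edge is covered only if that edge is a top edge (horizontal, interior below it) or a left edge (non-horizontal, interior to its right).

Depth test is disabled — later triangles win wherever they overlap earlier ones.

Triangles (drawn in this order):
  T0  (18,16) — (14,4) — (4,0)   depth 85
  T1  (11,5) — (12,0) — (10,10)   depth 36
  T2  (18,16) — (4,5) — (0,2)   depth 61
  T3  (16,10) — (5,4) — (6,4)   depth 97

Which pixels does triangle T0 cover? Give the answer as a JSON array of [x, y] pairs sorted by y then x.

T0:
  2·area = 104  (B↔C swapped to make it positive)
  edge (18, 16)→(4, 0): d=(-14,-16) top-left  bias=+0
  edge (4, 0)→(14, 4): d=(10,4) right/bottom  bias=-1
  edge (14, 4)→(18, 16): d=(4,12) right/bottom  bias=-1
    (2,0)@(5, 1): e=[2,6,96] → X
    (3,0)@(7, 1): e=[34,-2,72] → .
    (6,0)@(13, 1): e=[130,-26,0] → .  [on edge]
    (2,1)@(5, 3): e=[-26,26,104] → .
    (3,1)@(7, 3): e=[6,18,80] → X
    (4,1)@(9, 3): e=[38,10,56] → X
    (5,1)@(11, 3): e=[70,2,32] → X
    (6,1)@(13, 3): e=[102,-6,8] → .
    (3,2)@(7, 5): e=[-22,38,88] → .
    (4,2)@(9, 5): e=[10,30,64] → X
    (6,2)@(13, 5): e=[74,14,16] → X
    (7,2)@(15, 5): e=[106,6,-8] → .
    (7,3)@(15, 7): e=[78,26,0] → .  [on edge]
    (8,6)@(17, 13): e=[26,78,0] → .  [on edge]
  covered (12 px):
    . . X . . . . . . . . .
    . . . X X X . . . . . .
    . . . . X X X . . . . .
    . . . . . X X . . . . .
    . . . . . . X X . . . .
    . . . . . . . X . . . .
    . . . . . . . . . . . .
    . . . . . . . . . . . .
T1:
  degenerate (2·area = 0) — covers nothing
T2:
  2·area = 2  (B↔C swapped to make it positive)
  edge (18, 16)→(0, 2): d=(-18,-14) top-left  bias=+0
  edge (0, 2)→(4, 5): d=(4,3) right/bottom  bias=-1
  edge (4, 5)→(18, 16): d=(14,11) right/bottom  bias=-1
    (4,4)@(9, 9): e=[0,1,1] → X  [on edge]
    (5,4)@(11, 9): e=[28,-5,-21] → .
    (4,5)@(9, 11): e=[-36,9,29] → .
  covered (1 px):
    . . . . . . . . . . . .
    . . . . . . . . . . . .
    . . . . . . . . . . . .
    . . . . . . . . . . . .
    . . . . X . . . . . . .
    . . . . . . . . . . . .
    . . . . . . . . . . . .
    . . . . . . . . . . . .
T3:
  2·area = 6
  edge (16, 10)→(5, 4): d=(-11,-6) top-left  bias=+0
  edge (5, 4)→(6, 4): d=(1,0) top-left  bias=+0
  edge (6, 4)→(16, 10): d=(10,6) right/bottom  bias=-1
    (0,0)@(1, 1): e=[9,-3,0] → .  [on edge]
    (3,2)@(7, 5): e=[1,1,4] → X
    (4,2)@(9, 5): e=[13,1,-8] → .
    (3,3)@(7, 7): e=[-21,3,24] → .
    (5,3)@(11, 7): e=[3,3,0] → .  [on edge]
    (10,6)@(21, 13): e=[-3,9,0] → .  [on edge]
  covered (1 px):
    . . . . . . . . . . . .
    . . . . . . . . . . . .
    . . . X . . . . . . . .
    . . . . . . . . . . . .
    . . . . . . . . . . . .
    . . . . . . . . . . . .
    . . . . . . . . . . . .
    . . . . . . . . . . . .

Final: [[2,0],[3,1],[4,1],[5,1],[4,2],[5,2],[6,2],[5,3],[6,3],[6,4],[7,4],[7,5]]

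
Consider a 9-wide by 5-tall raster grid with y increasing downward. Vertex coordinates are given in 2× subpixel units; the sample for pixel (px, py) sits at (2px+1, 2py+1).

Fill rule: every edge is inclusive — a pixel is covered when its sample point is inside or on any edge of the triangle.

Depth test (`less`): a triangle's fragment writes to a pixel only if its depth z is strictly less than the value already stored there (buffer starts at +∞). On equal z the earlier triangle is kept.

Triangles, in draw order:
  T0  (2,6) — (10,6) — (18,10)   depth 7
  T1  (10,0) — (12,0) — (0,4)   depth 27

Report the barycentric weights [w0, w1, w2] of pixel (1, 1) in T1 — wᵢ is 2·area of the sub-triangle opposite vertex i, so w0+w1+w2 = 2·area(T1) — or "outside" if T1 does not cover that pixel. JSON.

T0:
  2·area = 32
  edge (2, 6)→(10, 6): d=(8,0) inclusive
  edge (10, 6)→(18, 10): d=(8,4) inclusive
  edge (18, 10)→(2, 6): d=(-16,-4) inclusive
    (3,3)@(7, 7): e=[8,20,4] → #
    (4,3)@(9, 7): e=[8,12,12] → #
    (5,3)@(11, 7): e=[8,4,20] → #
    (6,3)@(13, 7): e=[8,-4,28] → ·
    (3,4)@(7, 9): e=[24,36,-28] → ·
    (4,4)@(9, 9): e=[24,28,-20] → ·
    (5,4)@(11, 9): e=[24,20,-12] → ·
    (7,4)@(15, 9): e=[24,4,4] → #
    (8,4)@(17, 9): e=[24,-4,12] → ·
  covered (4 px):
    · · · · · · · · ·
    · · · · · · · · ·
    · · · · · · · · ·
    · · · # # # · · ·
    · · · · · · · # ·
T1:
  2·area = 8
  edge (10, 0)→(12, 0): d=(2,0) inclusive
  edge (12, 0)→(0, 4): d=(-12,4) inclusive
  edge (0, 4)→(10, 0): d=(10,-4) inclusive
    (4,0)@(9, 1): e=[2,0,6] → #  [on edge]
    (5,0)@(11, 1): e=[2,-8,14] → ·
    (1,1)@(3, 3): e=[6,0,2] → #  [on edge]
    (2,1)@(5, 3): e=[6,-8,10] → ·
    (4,1)@(9, 3): e=[6,-24,26] → ·
    (1,2)@(3, 5): e=[10,-24,22] → ·
  covered (2 px):
    · · · · # · · · ·
    · # · · · · · · ·
    · · · · · · · · ·
    · · · · · · · · ·
    · · · · · · · · ·

Result: [0,2,6]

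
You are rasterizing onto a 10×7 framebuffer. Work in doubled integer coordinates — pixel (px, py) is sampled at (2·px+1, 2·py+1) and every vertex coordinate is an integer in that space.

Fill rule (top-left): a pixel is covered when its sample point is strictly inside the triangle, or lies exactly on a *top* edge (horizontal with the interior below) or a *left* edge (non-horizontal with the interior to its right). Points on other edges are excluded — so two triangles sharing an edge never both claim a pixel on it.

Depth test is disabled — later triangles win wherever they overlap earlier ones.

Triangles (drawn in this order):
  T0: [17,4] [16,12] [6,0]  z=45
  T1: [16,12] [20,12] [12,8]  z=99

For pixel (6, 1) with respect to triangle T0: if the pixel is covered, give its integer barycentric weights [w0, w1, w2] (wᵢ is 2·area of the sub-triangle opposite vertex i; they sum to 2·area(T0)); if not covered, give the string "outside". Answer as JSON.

T0:
  2·area = 92
  edge (17, 4)→(16, 12): d=(-1,8) right/bottom  bias=-1
  edge (16, 12)→(6, 0): d=(-10,-12) top-left  bias=+0
  edge (6, 0)→(17, 4): d=(11,4) right/bottom  bias=-1
    (3,0)@(7, 1): e=[83,2,7] → #
    (4,0)@(9, 1): e=[67,26,-1] → ·
    (3,1)@(7, 3): e=[81,-18,29] → ·
    (4,1)@(9, 3): e=[65,6,21] → #
    (5,1)@(11, 3): e=[49,30,13] → #
    (6,1)@(13, 3): e=[33,54,5] → #
    (7,1)@(15, 3): e=[17,78,-3] → ·
    (4,2)@(9, 5): e=[63,-14,43] → ·
    (5,2)@(11, 5): e=[47,10,35] → #
    (7,2)@(15, 5): e=[15,58,19] → #
    (8,2)@(17, 5): e=[-1,82,11] → ·
    (5,3)@(11, 7): e=[45,-10,57] → ·
  covered (10 px):
    · · · # · · · · · ·
    · · · · # # # · · ·
    · · · · · # # # · ·
    · · · · · · # # · ·
    · · · · · · · # · ·
    · · · · · · · · · ·
    · · · · · · · · · ·
T1:
  2·area = 16  (B↔C swapped to make it positive)
  edge (16, 12)→(12, 8): d=(-4,-4) top-left  bias=+0
  edge (12, 8)→(20, 12): d=(8,4) right/bottom  bias=-1
  edge (20, 12)→(16, 12): d=(-4,0) right/bottom  bias=-1
    (2,0)@(5, 1): e=[0,-28,44] → ·  [on edge]
    (3,1)@(7, 3): e=[0,-20,36] → ·  [on edge]
    (4,2)@(9, 5): e=[0,-12,28] → ·  [on edge]
    (5,3)@(11, 7): e=[0,-4,20] → ·  [on edge]
    (6,4)@(13, 9): e=[0,4,12] → #  [on edge]
    (7,4)@(15, 9): e=[8,-4,12] → ·
    (6,5)@(13, 11): e=[-8,20,4] → ·
    (7,5)@(15, 11): e=[0,12,4] → #  [on edge]
    (8,5)@(17, 11): e=[8,4,4] → #
    (9,5)@(19, 11): e=[16,-4,4] → ·
    (7,6)@(15, 13): e=[-8,28,-4] → ·
    (8,6)@(17, 13): e=[0,20,-4] → ·  [on edge]
  covered (3 px):
    · · · · · · · · · ·
    · · · · · · · · · ·
    · · · · · · · · · ·
    · · · · · · · · · ·
    · · · · · · # · · ·
    · · · · · · · # # ·
    · · · · · · · · · ·

Result: [54,5,33]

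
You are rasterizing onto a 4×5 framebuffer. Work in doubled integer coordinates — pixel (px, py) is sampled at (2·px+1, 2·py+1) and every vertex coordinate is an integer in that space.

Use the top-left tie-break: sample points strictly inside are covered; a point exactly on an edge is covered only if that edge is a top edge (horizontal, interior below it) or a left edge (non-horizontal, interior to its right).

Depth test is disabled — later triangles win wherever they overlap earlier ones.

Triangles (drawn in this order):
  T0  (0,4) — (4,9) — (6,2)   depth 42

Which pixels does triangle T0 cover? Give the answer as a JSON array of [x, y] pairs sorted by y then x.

T0:
  2·area = 38  (B↔C swapped to make it positive)
  edge (0, 4)→(6, 2): d=(6,-2) top-left  bias=+0
  edge (6, 2)→(4, 9): d=(-2,7) right/bottom  bias=-1
  edge (4, 9)→(0, 4): d=(-4,-5) top-left  bias=+0
    (1,1)@(3, 3): e=[0,19,19] → X  [on edge]
    (2,1)@(5, 3): e=[4,5,29] → X
    (3,1)@(7, 3): e=[8,-9,39] → .
    (0,2)@(1, 5): e=[8,29,1] → X
    (3,2)@(7, 5): e=[20,-13,31] → .
    (0,3)@(1, 7): e=[20,25,-7] → .
    (1,3)@(3, 7): e=[24,11,3] → X
    (2,3)@(5, 7): e=[28,-3,13] → .
    (1,4)@(3, 9): e=[36,7,-5] → .
  covered (6 px):
    . . . .
    . X X .
    X X X .
    . X . .
    . . . .

Answer: [[1,1],[2,1],[0,2],[1,2],[2,2],[1,3]]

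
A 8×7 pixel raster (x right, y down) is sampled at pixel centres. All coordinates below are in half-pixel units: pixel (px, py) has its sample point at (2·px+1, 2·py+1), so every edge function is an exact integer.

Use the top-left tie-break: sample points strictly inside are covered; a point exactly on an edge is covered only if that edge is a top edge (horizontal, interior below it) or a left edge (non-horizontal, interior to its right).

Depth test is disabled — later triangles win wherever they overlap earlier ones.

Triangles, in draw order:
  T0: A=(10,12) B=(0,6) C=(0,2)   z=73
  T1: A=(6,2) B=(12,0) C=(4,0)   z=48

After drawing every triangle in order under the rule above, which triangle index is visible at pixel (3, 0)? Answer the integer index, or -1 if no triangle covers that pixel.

T0:
  2·area = 40
  edge (10, 12)→(0, 6): d=(-10,-6) top-left  bias=+0
  edge (0, 6)→(0, 2): d=(0,-4) top-left  bias=+0
  edge (0, 2)→(10, 12): d=(10,10) right/bottom  bias=-1
    (0,1)@(1, 3): e=[36,4,0] → ·  [on edge]
    (0,2)@(1, 5): e=[16,4,20] → #
    (1,2)@(3, 5): e=[28,12,0] → ·  [on edge]
    (0,3)@(1, 7): e=[-4,4,40] → ·
    (1,3)@(3, 7): e=[8,12,20] → #
    (2,3)@(5, 7): e=[20,20,0] → ·  [on edge]
    (1,4)@(3, 9): e=[-12,12,40] → ·
    (2,4)@(5, 9): e=[0,20,20] → #  [on edge]
    (3,4)@(7, 9): e=[12,28,0] → ·  [on edge]
    (2,5)@(5, 11): e=[-20,20,40] → ·
    (4,5)@(9, 11): e=[4,36,0] → ·  [on edge]
    (5,6)@(11, 13): e=[-4,44,0] → ·  [on edge]
  covered (3 px):
    · · · · · · · ·
    · · · · · · · ·
    # · · · · · · ·
    · # · · · · · ·
    · · # · · · · ·
    · · · · · · · ·
    · · · · · · · ·
T1:
  2·area = 16  (B↔C swapped to make it positive)
  edge (6, 2)→(4, 0): d=(-2,-2) top-left  bias=+0
  edge (4, 0)→(12, 0): d=(8,0) top-left  bias=+0
  edge (12, 0)→(6, 2): d=(-6,2) right/bottom  bias=-1
    (2,0)@(5, 1): e=[0,8,8] → #  [on edge]
    (3,0)@(7, 1): e=[4,8,4] → #
    (4,0)@(9, 1): e=[8,8,0] → ·  [on edge]
    (1,1)@(3, 3): e=[-8,24,0] → ·  [on edge]
    (2,1)@(5, 3): e=[-4,24,-4] → ·
    (3,1)@(7, 3): e=[0,24,-8] → ·  [on edge]
    (4,2)@(9, 5): e=[0,40,-24] → ·  [on edge]
    (5,3)@(11, 7): e=[0,56,-40] → ·  [on edge]
    (6,4)@(13, 9): e=[0,72,-56] → ·  [on edge]
    (7,5)@(15, 11): e=[0,88,-72] → ·  [on edge]
  covered (2 px):
    · · # # · · · ·
    · · · · · · · ·
    · · · · · · · ·
    · · · · · · · ·
    · · · · · · · ·
    · · · · · · · ·
    · · · · · · · ·

Z-buffer (winner per pixel, '.' = empty):
  . . 1 1 . . . .
  . . . . . . . .
  0 . . . . . . .
  . 0 . . . . . .
  . . 0 . . . . .
  . . . . . . . .
  . . . . . . . .

Result: 1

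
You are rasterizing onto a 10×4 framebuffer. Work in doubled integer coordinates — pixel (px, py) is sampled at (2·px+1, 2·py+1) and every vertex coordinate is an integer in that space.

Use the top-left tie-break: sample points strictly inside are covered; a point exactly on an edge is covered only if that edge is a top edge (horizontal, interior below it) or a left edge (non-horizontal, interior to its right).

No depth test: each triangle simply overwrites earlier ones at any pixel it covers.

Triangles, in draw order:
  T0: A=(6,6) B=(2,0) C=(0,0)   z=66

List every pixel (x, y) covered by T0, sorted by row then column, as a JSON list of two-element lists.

T0:
  2·area = 12  (B↔C swapped to make it positive)
  edge (6, 6)→(0, 0): d=(-6,-6) top-left  bias=+0
  edge (0, 0)→(2, 0): d=(2,0) top-left  bias=+0
  edge (2, 0)→(6, 6): d=(4,6) right/bottom  bias=-1
    (0,0)@(1, 1): e=[0,2,10] → █  [on edge]
    (1,0)@(3, 1): e=[12,2,-2] → ·
    (0,1)@(1, 3): e=[-12,6,18] → ·
    (1,1)@(3, 3): e=[0,6,6] → █  [on edge]
    (2,1)@(5, 3): e=[12,6,-6] → ·
    (1,2)@(3, 5): e=[-12,10,14] → ·
    (2,2)@(5, 5): e=[0,10,2] → █  [on edge]
    (3,2)@(7, 5): e=[12,10,-10] → ·
    (2,3)@(5, 7): e=[-12,14,10] → ·
    (3,3)@(7, 7): e=[0,14,-2] → ·  [on edge]
  covered (3 px):
    █ · · · · · · · · ·
    · █ · · · · · · · ·
    · · █ · · · · · · ·
    · · · · · · · · · ·

Result: [[0,0],[1,1],[2,2]]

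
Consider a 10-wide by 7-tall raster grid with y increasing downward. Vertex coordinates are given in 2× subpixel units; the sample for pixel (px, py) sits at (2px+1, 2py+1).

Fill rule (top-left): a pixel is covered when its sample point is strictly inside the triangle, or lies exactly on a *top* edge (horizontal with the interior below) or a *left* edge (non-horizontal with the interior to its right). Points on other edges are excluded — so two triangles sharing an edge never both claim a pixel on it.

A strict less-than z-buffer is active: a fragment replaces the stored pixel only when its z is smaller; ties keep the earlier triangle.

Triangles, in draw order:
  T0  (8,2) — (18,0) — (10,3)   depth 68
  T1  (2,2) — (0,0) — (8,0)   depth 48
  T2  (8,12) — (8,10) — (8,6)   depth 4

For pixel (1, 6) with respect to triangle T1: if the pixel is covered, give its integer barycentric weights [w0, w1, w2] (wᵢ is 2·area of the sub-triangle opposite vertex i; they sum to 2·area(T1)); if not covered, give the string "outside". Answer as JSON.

T0:
  2·area = 14
  edge (8, 2)→(18, 0): d=(10,-2) top-left  bias=+0
  edge (18, 0)→(10, 3): d=(-8,3) right/bottom  bias=-1
  edge (10, 3)→(8, 2): d=(-2,-1) top-left  bias=+0
    (6,0)@(13, 1): e=[0,7,7] → #  [on edge]
    (7,0)@(15, 1): e=[4,1,9] → #
    (8,0)@(17, 1): e=[8,-5,11] → ·
    (1,1)@(3, 3): e=[0,21,-7] → ·  [on edge]
    (6,1)@(13, 3): e=[20,-9,3] → ·
    (7,1)@(15, 3): e=[24,-15,5] → ·
  covered (2 px):
    · · · · · · # # · ·
    · · · · · · · · · ·
    · · · · · · · · · ·
    · · · · · · · · · ·
    · · · · · · · · · ·
    · · · · · · · · · ·
    · · · · · · · · · ·
T1:
  2·area = 16
  edge (2, 2)→(0, 0): d=(-2,-2) top-left  bias=+0
  edge (0, 0)→(8, 0): d=(8,0) top-left  bias=+0
  edge (8, 0)→(2, 2): d=(-6,2) right/bottom  bias=-1
    (0,0)@(1, 1): e=[0,8,8] → #  [on edge]
    (1,0)@(3, 1): e=[4,8,4] → #
    (2,0)@(5, 1): e=[8,8,0] → ·  [on edge]
    (0,1)@(1, 3): e=[-4,24,-4] → ·
    (1,1)@(3, 3): e=[0,24,-8] → ·  [on edge]
    (2,2)@(5, 5): e=[0,40,-24] → ·  [on edge]
    (3,3)@(7, 7): e=[0,56,-40] → ·  [on edge]
    (4,4)@(9, 9): e=[0,72,-56] → ·  [on edge]
    (5,5)@(11, 11): e=[0,88,-72] → ·  [on edge]
    (6,6)@(13, 13): e=[0,104,-88] → ·  [on edge]
  covered (2 px):
    # # · · · · · · · ·
    · · · · · · · · · ·
    · · · · · · · · · ·
    · · · · · · · · · ·
    · · · · · · · · · ·
    · · · · · · · · · ·
    · · · · · · · · · ·
T2:
  degenerate (2·area = 0) — covers nothing

Final: "outside"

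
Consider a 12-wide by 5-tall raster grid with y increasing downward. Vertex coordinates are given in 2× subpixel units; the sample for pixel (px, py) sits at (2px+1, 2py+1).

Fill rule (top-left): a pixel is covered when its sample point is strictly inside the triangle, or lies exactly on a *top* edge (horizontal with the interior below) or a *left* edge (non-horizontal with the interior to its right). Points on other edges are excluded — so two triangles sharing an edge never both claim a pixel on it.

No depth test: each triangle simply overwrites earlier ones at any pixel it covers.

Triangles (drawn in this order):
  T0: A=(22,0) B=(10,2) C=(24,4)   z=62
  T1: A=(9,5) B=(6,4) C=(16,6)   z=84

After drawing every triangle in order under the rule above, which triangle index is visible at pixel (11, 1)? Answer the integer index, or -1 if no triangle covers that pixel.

T0:
  2·area = 52  (B↔C swapped to make it positive)
  edge (22, 0)→(24, 4): d=(2,4) right/bottom  bias=-1
  edge (24, 4)→(10, 2): d=(-14,-2) top-left  bias=+0
  edge (10, 2)→(22, 0): d=(12,-2) top-left  bias=+0
    (1,0)@(3, 1): e=[78,0,-26] → ·  [on edge]
    (8,0)@(17, 1): e=[22,28,2] → █
    (9,0)@(19, 1): e=[14,32,6] → █
    (10,0)@(21, 1): e=[6,36,10] → █
    (11,0)@(23, 1): e=[-2,40,14] → ·
    (8,1)@(17, 3): e=[26,0,26] → █  [on edge]
    (11,1)@(23, 3): e=[2,12,38] → █
    (8,2)@(17, 5): e=[30,-28,50] → ·
    (9,2)@(19, 5): e=[22,-24,54] → ·
    (10,2)@(21, 5): e=[14,-20,58] → ·
    (11,2)@(23, 5): e=[6,-16,62] → ·
  covered (7 px):
    · · · · · · · · █ █ █ ·
    · · · · · · · · █ █ █ █
    · · · · · · · · · · · ·
    · · · · · · · · · · · ·
    · · · · · · · · · · · ·
T1:
  2·area = 4
  edge (9, 5)→(6, 4): d=(-3,-1) top-left  bias=+0
  edge (6, 4)→(16, 6): d=(10,2) right/bottom  bias=-1
  edge (16, 6)→(9, 5): d=(-7,-1) top-left  bias=+0
    (0,1)@(1, 3): e=[-2,0,6] → ·  [on edge]
    (1,1)@(3, 3): e=[0,-4,8] → ·  [on edge]
    (4,2)@(9, 5): e=[0,4,0] → █  [on edge]
    (5,2)@(11, 5): e=[2,0,2] → ·  [on edge]
    (4,3)@(9, 7): e=[-6,24,-14] → ·
    (7,3)@(15, 7): e=[0,12,-8] → ·  [on edge]
    (10,3)@(21, 7): e=[6,0,-2] → ·  [on edge]
    (11,3)@(23, 7): e=[8,-4,0] → ·  [on edge]
    (10,4)@(21, 9): e=[0,20,-16] → ·  [on edge]
  covered (1 px):
    · · · · · · · · · · · ·
    · · · · · · · · · · · ·
    · · · · █ · · · · · · ·
    · · · · · · · · · · · ·
    · · · · · · · · · · · ·

Z-buffer (winner per pixel, '.' = empty):
  . . . . . . . . 0 0 0 .
  . . . . . . . . 0 0 0 0
  . . . . 1 . . . . . . .
  . . . . . . . . . . . .
  . . . . . . . . . . . .

Final: 0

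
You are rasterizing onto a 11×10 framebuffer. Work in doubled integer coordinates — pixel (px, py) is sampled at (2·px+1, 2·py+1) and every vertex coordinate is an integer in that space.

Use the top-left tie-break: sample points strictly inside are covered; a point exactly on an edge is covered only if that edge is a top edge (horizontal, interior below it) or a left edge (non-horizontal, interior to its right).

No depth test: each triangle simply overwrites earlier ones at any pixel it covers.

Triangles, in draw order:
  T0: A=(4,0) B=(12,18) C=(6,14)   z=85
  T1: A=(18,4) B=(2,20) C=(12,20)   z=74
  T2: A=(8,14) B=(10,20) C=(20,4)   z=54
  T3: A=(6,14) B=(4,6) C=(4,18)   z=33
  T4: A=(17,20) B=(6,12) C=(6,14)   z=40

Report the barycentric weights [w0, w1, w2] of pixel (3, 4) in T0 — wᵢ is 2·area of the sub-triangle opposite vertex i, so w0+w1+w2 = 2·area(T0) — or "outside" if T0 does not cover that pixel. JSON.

T0:
  2·area = 76
  edge (4, 0)→(12, 18): d=(8,18) right/bottom  bias=-1
  edge (12, 18)→(6, 14): d=(-6,-4) top-left  bias=+0
  edge (6, 14)→(4, 0): d=(-2,-14) top-left  bias=+0
    (2,1)@(5, 3): e=[6,62,8] → █
    (3,1)@(7, 3): e=[-30,70,36] → ·
    (2,2)@(5, 5): e=[22,50,4] → █
    (3,2)@(7, 5): e=[-14,58,32] → ·
    (2,3)@(5, 7): e=[38,38,0] → █  [on edge]
    (3,3)@(7, 7): e=[2,46,28] → █
    (4,3)@(9, 7): e=[-34,54,56] → ·
    (2,4)@(5, 9): e=[54,26,-4] → ·
    (3,4)@(7, 9): e=[18,34,24] → █
    (4,4)@(9, 9): e=[-18,42,52] → ·
    (3,5)@(7, 11): e=[34,22,20] → █
    (4,5)@(9, 11): e=[-2,30,48] → ·
  covered (10 px):
    · · · · · · · · · · ·
    · · █ · · · · · · · ·
    · · █ · · · · · · · ·
    · · █ █ · · · · · · ·
    · · · █ · · · · · · ·
    · · · █ · · · · · · ·
    · · · █ █ · · · · · ·
    · · · · █ · · · · · ·
    · · · · · █ · · · · ·
    · · · · · · · · · · ·
T1:
  2·area = 160  (B↔C swapped to make it positive)
  edge (18, 4)→(12, 20): d=(-6,16) right/bottom  bias=-1
  edge (12, 20)→(2, 20): d=(-10,0) right/bottom  bias=-1
  edge (2, 20)→(18, 4): d=(16,-16) top-left  bias=+0
    (10,0)@(21, 1): e=[-30,190,0] → ·  [on edge]
    (9,1)@(19, 3): e=[-10,170,0] → ·  [on edge]
    (8,2)@(17, 5): e=[10,150,0] → █  [on edge]
    (9,2)@(19, 5): e=[-22,150,32] → ·
    (7,3)@(15, 7): e=[30,130,0] → █  [on edge]
    (8,3)@(17, 7): e=[-2,130,32] → ·
    (6,4)@(13, 9): e=[50,110,0] → █  [on edge]
    (8,4)@(17, 9): e=[-14,110,64] → ·
    (5,5)@(11, 11): e=[70,90,0] → █  [on edge]
    (8,5)@(17, 11): e=[-26,90,96] → ·
    (4,6)@(9, 13): e=[90,70,0] → █  [on edge]
    (7,6)@(15, 13): e=[-6,70,96] → ·
    (3,7)@(7, 15): e=[110,50,0] → █  [on edge]
    (2,8)@(5, 17): e=[130,30,0] → █  [on edge]
    (1,9)@(3, 19): e=[150,10,0] → █  [on edge]
  covered (24 px):
    · · · · · · · · · · ·
    · · · · · · · · · · ·
    · · · · · · · · █ · ·
    · · · · · · · █ · · ·
    · · · · · · █ █ · · ·
    · · · · · █ █ █ · · ·
    · · · · █ █ █ · · · ·
    · · · █ █ █ █ · · · ·
    · · █ █ █ █ █ · · · ·
    · █ █ █ █ █ · · · · ·
T2:
  2·area = 92  (B↔C swapped to make it positive)
  edge (8, 14)→(20, 4): d=(12,-10) top-left  bias=+0
  edge (20, 4)→(10, 20): d=(-10,16) right/bottom  bias=-1
  edge (10, 20)→(8, 14): d=(-2,-6) top-left  bias=+0
    (2,2)@(5, 5): e=[-138,230,0] → ·  [on edge]
    (9,2)@(19, 5): e=[2,6,84] → █
    (10,2)@(21, 5): e=[22,-26,96] → ·
    (8,3)@(17, 7): e=[6,18,68] → █
    (9,3)@(19, 7): e=[26,-14,80] → ·
    (7,4)@(15, 9): e=[10,30,52] → █
    (8,4)@(17, 9): e=[30,-2,64] → ·
    (3,5)@(7, 11): e=[-46,138,0] → ·  [on edge]
    (6,5)@(13, 11): e=[14,42,36] → █
    (8,5)@(17, 11): e=[54,-22,60] → ·
    (5,6)@(11, 13): e=[18,54,20] → █
    (7,6)@(15, 13): e=[58,-10,44] → ·
    (4,8)@(9, 17): e=[46,46,0] → █  [on edge]
  covered (12 px):
    · · · · · · · · · · ·
    · · · · · · · · · · ·
    · · · · · · · · · █ ·
    · · · · · · · · █ · ·
    · · · · · · · █ · · ·
    · · · · · · █ █ · · ·
    · · · · · █ █ · · · ·
    · · · · █ █ █ · · · ·
    · · · · █ █ · · · · ·
    · · · · · · · · · · ·
T3:
  2·area = 24  (B↔C swapped to make it positive)
  edge (6, 14)→(4, 18): d=(-2,4) right/bottom  bias=-1
  edge (4, 18)→(4, 6): d=(0,-12) top-left  bias=+0
  edge (4, 6)→(6, 14): d=(2,8) right/bottom  bias=-1
    (2,5)@(5, 11): e=[10,12,2] → █
    (3,5)@(7, 11): e=[2,36,-14] → ·
    (2,6)@(5, 13): e=[6,12,6] → █
    (3,6)@(7, 13): e=[-2,36,-10] → ·
    (2,7)@(5, 15): e=[2,12,10] → █
    (3,7)@(7, 15): e=[-6,36,-6] → ·
    (2,8)@(5, 17): e=[-2,12,14] → ·
  covered (3 px):
    · · · · · · · · · · ·
    · · · · · · · · · · ·
    · · · · · · · · · · ·
    · · · · · · · · · · ·
    · · · · · · · · · · ·
    · · █ · · · · · · · ·
    · · █ · · · · · · · ·
    · · █ · · · · · · · ·
    · · · · · · · · · · ·
    · · · · · · · · · · ·
T4:
  2·area = 22  (B↔C swapped to make it positive)
  edge (17, 20)→(6, 14): d=(-11,-6) top-left  bias=+0
  edge (6, 14)→(6, 12): d=(0,-2) top-left  bias=+0
  edge (6, 12)→(17, 20): d=(11,8) right/bottom  bias=-1
    (3,6)@(7, 13): e=[17,2,3] → █
    (4,6)@(9, 13): e=[29,6,-13] → ·
    (3,7)@(7, 15): e=[-5,2,25] → ·
    (4,7)@(9, 15): e=[7,6,9] → █
    (5,7)@(11, 15): e=[19,10,-7] → ·
    (4,8)@(9, 17): e=[-15,6,31] → ·
  covered (2 px):
    · · · · · · · · · · ·
    · · · · · · · · · · ·
    · · · · · · · · · · ·
    · · · · · · · · · · ·
    · · · · · · · · · · ·
    · · · · · · · · · · ·
    · · · █ · · · · · · ·
    · · · · █ · · · · · ·
    · · · · · · · · · · ·
    · · · · · · · · · · ·

Answer: [34,24,18]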